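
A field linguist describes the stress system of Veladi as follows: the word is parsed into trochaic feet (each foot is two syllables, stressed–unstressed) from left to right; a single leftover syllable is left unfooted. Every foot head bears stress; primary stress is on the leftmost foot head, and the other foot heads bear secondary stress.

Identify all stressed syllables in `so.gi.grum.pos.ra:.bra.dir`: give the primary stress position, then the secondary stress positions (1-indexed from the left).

Parse left to right into trochaic (ˈσσ) feet: (ˈso.gi) (ˈgrum.pos) (ˈra:.bra) dir. Syllable 7 is left unfooted.
Foot heads (stressed positions): 1, 3, 5.
End Rule Leftmost: primary stress on the leftmost head = syllable 1.
Secondary stress on 3, 5: ˈso.gi.ˌgrum.pos.ˌra:.bra.dir.

primary 1, secondary 3, 5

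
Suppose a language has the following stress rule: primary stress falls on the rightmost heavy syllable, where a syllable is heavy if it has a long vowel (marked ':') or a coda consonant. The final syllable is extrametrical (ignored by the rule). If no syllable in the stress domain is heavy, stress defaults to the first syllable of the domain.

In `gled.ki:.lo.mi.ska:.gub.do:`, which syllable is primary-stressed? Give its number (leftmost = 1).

6

The final syllable (7, do:) is extrametrical; the stress domain is syllables 1–6.
Weights: 1 gled H, 2 ki: H, 3 lo L, 4 mi L, 5 ska: H, 6 gub H.
Heavy syllables in the domain: 1, 2, 5, 6. The rightmost is syllable 6 (gub).
Primary stress: syllable 6 → gled.ki:.lo.mi.ska:.ˈgub.do:.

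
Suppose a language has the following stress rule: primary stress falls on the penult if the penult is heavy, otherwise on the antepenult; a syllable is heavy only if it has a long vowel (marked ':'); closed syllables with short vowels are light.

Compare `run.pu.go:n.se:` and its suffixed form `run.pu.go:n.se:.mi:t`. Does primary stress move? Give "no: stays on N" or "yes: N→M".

yes: 3→4

Base `run.pu.go:n.se:` (4 syllables):
  Weights: 2 pu L, 3 go:n H, 4 se: H.
  The penult (syllable 3, go:n) is heavy, so it takes stress.
  → primary stress on syllable 3.
Suffixed `run.pu.go:n.se:.mi:t` (5 syllables):
  Weights: 3 go:n H, 4 se: H, 5 mi:t H.
  The penult (syllable 4, se:) is heavy, so it takes stress.
  → primary stress on syllable 4.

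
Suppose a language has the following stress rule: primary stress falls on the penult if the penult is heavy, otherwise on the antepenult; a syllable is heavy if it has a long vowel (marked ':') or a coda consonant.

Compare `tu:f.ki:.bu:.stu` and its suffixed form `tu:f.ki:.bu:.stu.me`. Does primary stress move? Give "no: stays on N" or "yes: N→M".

Base `tu:f.ki:.bu:.stu` (4 syllables):
  Weights: 2 ki: H, 3 bu: H, 4 stu L.
  The penult (syllable 3, bu:) is heavy, so it takes stress.
  → primary stress on syllable 3.
Suffixed `tu:f.ki:.bu:.stu.me` (5 syllables):
  Weights: 3 bu: H, 4 stu L, 5 me L.
  The penult (syllable 4, stu) is light, so stress falls on the antepenult (syllable 3, bu:).
  → primary stress on syllable 3.

no: stays on 3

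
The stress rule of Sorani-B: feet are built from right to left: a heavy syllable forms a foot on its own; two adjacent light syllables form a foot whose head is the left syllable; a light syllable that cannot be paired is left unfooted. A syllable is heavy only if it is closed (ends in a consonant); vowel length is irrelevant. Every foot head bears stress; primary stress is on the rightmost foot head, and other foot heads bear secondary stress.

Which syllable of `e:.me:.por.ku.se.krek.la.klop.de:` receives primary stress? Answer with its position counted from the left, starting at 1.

8

Weights: 1 e: L, 2 me: L, 3 por H, 4 ku L, 5 se L, 6 krek H, 7 la L, 8 klop H, 9 de: L.
Parse right to left (heavy = foot alone; LL = one foot; stranded L unfooted): (ˈe:.me:) (ˈpor) (ˈku.se) (ˈkrek) la (ˈklop) de:.
Foot heads: 1, 3, 4, 6, 8.
Primary stress on the rightmost head = syllable 8.
Primary stress: syllable 8 → e:.me:.por.ku.se.krek.la.ˈklop.de:.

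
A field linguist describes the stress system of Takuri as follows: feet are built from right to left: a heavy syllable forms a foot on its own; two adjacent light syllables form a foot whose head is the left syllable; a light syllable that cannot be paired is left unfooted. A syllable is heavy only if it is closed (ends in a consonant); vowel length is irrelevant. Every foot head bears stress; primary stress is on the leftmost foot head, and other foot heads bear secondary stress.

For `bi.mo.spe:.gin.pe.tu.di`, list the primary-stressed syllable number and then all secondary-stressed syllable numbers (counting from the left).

Weights: 1 bi L, 2 mo L, 3 spe: L, 4 gin H, 5 pe L, 6 tu L, 7 di L.
Parse right to left (heavy = foot alone; LL = one foot; stranded L unfooted): bi (ˈmo.spe:) (ˈgin) pe (ˈtu.di).
Foot heads: 2, 4, 6.
Primary stress on the leftmost head = syllable 2.
Secondary stress on 4, 6: bi.ˈmo.spe:.ˌgin.pe.ˌtu.di.

primary 2, secondary 4, 6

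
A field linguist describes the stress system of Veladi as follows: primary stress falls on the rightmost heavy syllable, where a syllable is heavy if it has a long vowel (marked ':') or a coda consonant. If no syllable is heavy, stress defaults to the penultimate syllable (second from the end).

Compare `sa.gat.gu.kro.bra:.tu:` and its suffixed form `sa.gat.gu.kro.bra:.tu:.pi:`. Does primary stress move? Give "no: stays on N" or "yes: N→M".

Base `sa.gat.gu.kro.bra:.tu:` (6 syllables):
  Weights: 1 sa L, 2 gat H, 3 gu L, 4 kro L, 5 bra: H, 6 tu: H.
  Heavy syllables in the domain: 2, 5, 6. The rightmost is syllable 6 (tu:).
  → primary stress on syllable 6.
Suffixed `sa.gat.gu.kro.bra:.tu:.pi:` (7 syllables):
  Weights: 1 sa L, 2 gat H, 3 gu L, 4 kro L, 5 bra: H, 6 tu: H, 7 pi: H.
  Heavy syllables in the domain: 2, 5, 6, 7. The rightmost is syllable 7 (pi:).
  → primary stress on syllable 7.

yes: 6→7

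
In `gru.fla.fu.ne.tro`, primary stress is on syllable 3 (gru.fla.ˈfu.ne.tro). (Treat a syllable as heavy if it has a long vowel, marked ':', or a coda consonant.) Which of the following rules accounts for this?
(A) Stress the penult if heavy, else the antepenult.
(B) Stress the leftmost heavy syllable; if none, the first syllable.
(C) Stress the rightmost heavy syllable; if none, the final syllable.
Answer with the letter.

Rule A → syllable 3 ✓.
Rule B → syllable 1 (observed: 3).
Rule C → syllable 5 (observed: 3).

A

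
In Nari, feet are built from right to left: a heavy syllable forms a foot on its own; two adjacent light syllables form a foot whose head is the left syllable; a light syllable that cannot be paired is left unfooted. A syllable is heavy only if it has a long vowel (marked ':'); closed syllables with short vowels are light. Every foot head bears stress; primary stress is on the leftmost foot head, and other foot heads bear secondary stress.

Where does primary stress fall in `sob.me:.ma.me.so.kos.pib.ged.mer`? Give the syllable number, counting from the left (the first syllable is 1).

Weights: 1 sob L, 2 me: H, 3 ma L, 4 me L, 5 so L, 6 kos L, 7 pib L, 8 ged L, 9 mer L.
Parse right to left (heavy = foot alone; LL = one foot; stranded L unfooted): sob (ˈme:) ma (ˈme.so) (ˈkos.pib) (ˈged.mer).
Foot heads: 2, 4, 6, 8.
Primary stress on the leftmost head = syllable 2.
Primary stress: syllable 2 → sob.ˈme:.ma.me.so.kos.pib.ged.mer.

2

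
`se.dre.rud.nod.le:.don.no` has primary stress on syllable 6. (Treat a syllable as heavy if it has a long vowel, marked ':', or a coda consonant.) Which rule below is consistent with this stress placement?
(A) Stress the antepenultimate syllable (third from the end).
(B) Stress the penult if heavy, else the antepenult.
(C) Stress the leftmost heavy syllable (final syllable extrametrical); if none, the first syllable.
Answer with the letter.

B

Rule A → syllable 5 (observed: 6).
Rule B → syllable 6 ✓.
Rule C → syllable 3 (observed: 6).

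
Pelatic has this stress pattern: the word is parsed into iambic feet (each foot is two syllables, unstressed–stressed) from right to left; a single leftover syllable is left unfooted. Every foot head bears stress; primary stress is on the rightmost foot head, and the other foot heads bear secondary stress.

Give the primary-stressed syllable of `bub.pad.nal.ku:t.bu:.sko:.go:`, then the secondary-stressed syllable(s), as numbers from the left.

Parse right to left into iambic (σˈσ) feet: bub (pad.ˈnal) (ku:t.ˈbu:) (sko:.ˈgo:). Syllable 1 is left unfooted.
Foot heads (stressed positions): 3, 5, 7.
End Rule Rightmost: primary stress on the rightmost head = syllable 7.
Secondary stress on 3, 5: bub.pad.ˌnal.ku:t.ˌbu:.sko:.ˈgo:.

primary 7, secondary 3, 5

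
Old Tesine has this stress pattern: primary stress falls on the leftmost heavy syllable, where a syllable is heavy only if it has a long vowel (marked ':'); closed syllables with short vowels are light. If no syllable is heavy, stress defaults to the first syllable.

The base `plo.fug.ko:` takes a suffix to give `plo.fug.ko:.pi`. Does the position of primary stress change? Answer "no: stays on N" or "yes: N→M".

Base `plo.fug.ko:` (3 syllables):
  Weights: 1 plo L, 2 fug L, 3 ko: H.
  Heavy syllables in the domain: 3. The leftmost is syllable 3 (ko:).
  → primary stress on syllable 3.
Suffixed `plo.fug.ko:.pi` (4 syllables):
  Weights: 1 plo L, 2 fug L, 3 ko: H, 4 pi L.
  Heavy syllables in the domain: 3. The leftmost is syllable 3 (ko:).
  → primary stress on syllable 3.

no: stays on 3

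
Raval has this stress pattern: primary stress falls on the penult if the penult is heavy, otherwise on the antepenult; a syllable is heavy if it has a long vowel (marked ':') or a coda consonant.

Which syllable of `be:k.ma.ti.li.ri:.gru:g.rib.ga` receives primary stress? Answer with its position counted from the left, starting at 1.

Weights: 6 gru:g H, 7 rib H, 8 ga L.
The penult (syllable 7, rib) is heavy, so it takes stress.
Primary stress: syllable 7 → be:k.ma.ti.li.ri:.gru:g.ˈrib.ga.

7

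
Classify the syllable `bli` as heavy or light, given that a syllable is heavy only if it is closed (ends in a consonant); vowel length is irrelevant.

light

`bli`: short vowel, open (no coda). Open (no coda) → light.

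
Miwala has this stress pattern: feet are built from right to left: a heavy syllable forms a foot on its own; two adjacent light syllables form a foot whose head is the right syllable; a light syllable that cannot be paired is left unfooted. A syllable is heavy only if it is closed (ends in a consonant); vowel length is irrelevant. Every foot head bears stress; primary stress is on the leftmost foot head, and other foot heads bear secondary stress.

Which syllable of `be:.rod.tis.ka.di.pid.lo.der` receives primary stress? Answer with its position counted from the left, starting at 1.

2

Weights: 1 be: L, 2 rod H, 3 tis H, 4 ka L, 5 di L, 6 pid H, 7 lo L, 8 der H.
Parse right to left (heavy = foot alone; LL = one foot; stranded L unfooted): be: (ˈrod) (ˈtis) (ka.ˈdi) (ˈpid) lo (ˈder).
Foot heads: 2, 3, 5, 6, 8.
Primary stress on the leftmost head = syllable 2.
Primary stress: syllable 2 → be:.ˈrod.tis.ka.di.pid.lo.der.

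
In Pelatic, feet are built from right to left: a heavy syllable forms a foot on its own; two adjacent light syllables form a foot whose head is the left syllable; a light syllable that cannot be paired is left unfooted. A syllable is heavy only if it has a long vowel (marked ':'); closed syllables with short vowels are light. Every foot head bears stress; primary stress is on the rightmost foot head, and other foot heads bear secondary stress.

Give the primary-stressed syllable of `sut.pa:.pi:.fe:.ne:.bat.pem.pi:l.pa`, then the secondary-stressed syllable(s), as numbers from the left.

primary 8, secondary 2, 3, 4, 5, 6

Weights: 1 sut L, 2 pa: H, 3 pi: H, 4 fe: H, 5 ne: H, 6 bat L, 7 pem L, 8 pi:l H, 9 pa L.
Parse right to left (heavy = foot alone; LL = one foot; stranded L unfooted): sut (ˈpa:) (ˈpi:) (ˈfe:) (ˈne:) (ˈbat.pem) (ˈpi:l) pa.
Foot heads: 2, 3, 4, 5, 6, 8.
Primary stress on the rightmost head = syllable 8.
Secondary stress on 2, 3, 4, 5, 6: sut.ˌpa:.ˌpi:.ˌfe:.ˌne:.ˌbat.pem.ˈpi:l.pa.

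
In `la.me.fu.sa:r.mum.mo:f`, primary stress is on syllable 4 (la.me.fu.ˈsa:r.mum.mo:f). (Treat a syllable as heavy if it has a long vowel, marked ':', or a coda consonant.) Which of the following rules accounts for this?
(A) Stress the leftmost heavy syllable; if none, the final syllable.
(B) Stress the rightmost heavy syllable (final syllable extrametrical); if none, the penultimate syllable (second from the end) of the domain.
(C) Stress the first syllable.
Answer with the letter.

A

Rule A → syllable 4 ✓.
Rule B → syllable 5 (observed: 4).
Rule C → syllable 1 (observed: 4).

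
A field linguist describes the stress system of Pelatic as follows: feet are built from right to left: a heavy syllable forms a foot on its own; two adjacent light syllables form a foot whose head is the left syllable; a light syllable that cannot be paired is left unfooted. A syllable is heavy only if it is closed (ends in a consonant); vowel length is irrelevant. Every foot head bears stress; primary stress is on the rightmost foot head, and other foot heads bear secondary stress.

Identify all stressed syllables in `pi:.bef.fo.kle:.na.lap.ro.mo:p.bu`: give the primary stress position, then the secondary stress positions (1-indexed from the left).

Weights: 1 pi: L, 2 bef H, 3 fo L, 4 kle: L, 5 na L, 6 lap H, 7 ro L, 8 mo:p H, 9 bu L.
Parse right to left (heavy = foot alone; LL = one foot; stranded L unfooted): pi: (ˈbef) fo (ˈkle:.na) (ˈlap) ro (ˈmo:p) bu.
Foot heads: 2, 4, 6, 8.
Primary stress on the rightmost head = syllable 8.
Secondary stress on 2, 4, 6: pi:.ˌbef.fo.ˌkle:.na.ˌlap.ro.ˈmo:p.bu.

primary 8, secondary 2, 4, 6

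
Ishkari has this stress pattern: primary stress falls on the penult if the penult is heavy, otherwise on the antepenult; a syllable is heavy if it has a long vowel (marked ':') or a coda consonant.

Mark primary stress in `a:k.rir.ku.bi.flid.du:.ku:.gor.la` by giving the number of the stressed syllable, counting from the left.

8

Weights: 7 ku: H, 8 gor H, 9 la L.
The penult (syllable 8, gor) is heavy, so it takes stress.
Primary stress: syllable 8 → a:k.rir.ku.bi.flid.du:.ku:.ˈgor.la.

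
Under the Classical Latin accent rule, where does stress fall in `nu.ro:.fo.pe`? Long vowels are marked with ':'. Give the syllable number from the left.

2

Classical Latin: stress the penult if heavy (long vowel or closed), else the antepenult.
Weights: 2 ro: H, 3 fo L, 4 pe L.
The penult (syllable 3, fo) is light, so stress falls on the antepenult (syllable 2, ro:).
Stress on syllable 2: nu.ˈro:.fo.pe.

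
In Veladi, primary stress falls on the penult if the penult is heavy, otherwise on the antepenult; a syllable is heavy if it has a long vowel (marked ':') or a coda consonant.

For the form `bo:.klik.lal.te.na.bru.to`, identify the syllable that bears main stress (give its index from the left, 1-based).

Weights: 5 na L, 6 bru L, 7 to L.
The penult (syllable 6, bru) is light, so stress falls on the antepenult (syllable 5, na).
Primary stress: syllable 5 → bo:.klik.lal.te.ˈna.bru.to.

5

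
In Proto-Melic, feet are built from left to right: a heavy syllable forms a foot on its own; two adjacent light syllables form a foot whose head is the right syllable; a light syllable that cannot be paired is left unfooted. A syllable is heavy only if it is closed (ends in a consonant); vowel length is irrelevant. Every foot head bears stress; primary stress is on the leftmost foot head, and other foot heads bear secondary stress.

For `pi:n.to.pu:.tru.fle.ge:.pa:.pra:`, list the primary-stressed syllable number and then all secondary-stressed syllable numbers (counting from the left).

primary 1, secondary 3, 5, 7

Weights: 1 pi:n H, 2 to L, 3 pu: L, 4 tru L, 5 fle L, 6 ge: L, 7 pa: L, 8 pra: L.
Parse left to right (heavy = foot alone; LL = one foot; stranded L unfooted): (ˈpi:n) (to.ˈpu:) (tru.ˈfle) (ge:.ˈpa:) pra:.
Foot heads: 1, 3, 5, 7.
Primary stress on the leftmost head = syllable 1.
Secondary stress on 3, 5, 7: ˈpi:n.to.ˌpu:.tru.ˌfle.ge:.ˌpa:.pra:.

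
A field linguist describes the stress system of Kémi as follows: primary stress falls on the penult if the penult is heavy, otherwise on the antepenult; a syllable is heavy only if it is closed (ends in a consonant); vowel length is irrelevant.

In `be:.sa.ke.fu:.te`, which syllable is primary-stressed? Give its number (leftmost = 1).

3

Weights: 3 ke L, 4 fu: L, 5 te L.
The penult (syllable 4, fu:) is light, so stress falls on the antepenult (syllable 3, ke).
Primary stress: syllable 3 → be:.sa.ˈke.fu:.te.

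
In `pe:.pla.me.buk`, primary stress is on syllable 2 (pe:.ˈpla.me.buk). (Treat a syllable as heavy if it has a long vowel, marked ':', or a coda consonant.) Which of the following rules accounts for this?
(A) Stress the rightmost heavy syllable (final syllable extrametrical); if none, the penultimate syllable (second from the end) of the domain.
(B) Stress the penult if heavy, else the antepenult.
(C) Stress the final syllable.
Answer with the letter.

Rule A → syllable 1 (observed: 2).
Rule B → syllable 2 ✓.
Rule C → syllable 4 (observed: 2).

B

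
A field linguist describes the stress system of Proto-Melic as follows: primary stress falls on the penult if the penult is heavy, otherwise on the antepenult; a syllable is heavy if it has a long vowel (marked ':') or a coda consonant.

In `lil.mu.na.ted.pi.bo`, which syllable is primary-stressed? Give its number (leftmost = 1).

4

Weights: 4 ted H, 5 pi L, 6 bo L.
The penult (syllable 5, pi) is light, so stress falls on the antepenult (syllable 4, ted).
Primary stress: syllable 4 → lil.mu.na.ˈted.pi.bo.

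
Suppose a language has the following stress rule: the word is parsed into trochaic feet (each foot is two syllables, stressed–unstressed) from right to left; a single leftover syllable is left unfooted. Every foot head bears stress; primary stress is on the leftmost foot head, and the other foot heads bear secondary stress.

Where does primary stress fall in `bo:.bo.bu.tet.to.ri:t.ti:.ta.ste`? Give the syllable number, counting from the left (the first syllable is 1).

2

Parse right to left into trochaic (ˈσσ) feet: bo: (ˈbo.bu) (ˈtet.to) (ˈri:t.ti:) (ˈta.ste). Syllable 1 is left unfooted.
Foot heads (stressed positions): 2, 4, 6, 8.
End Rule Leftmost: primary stress on the leftmost head = syllable 2.
Primary stress: syllable 2 → bo:.ˈbo.bu.tet.to.ri:t.ti:.ta.ste.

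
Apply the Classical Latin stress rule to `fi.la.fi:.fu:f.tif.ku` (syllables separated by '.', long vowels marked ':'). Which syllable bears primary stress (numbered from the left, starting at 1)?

Classical Latin: stress the penult if heavy (long vowel or closed), else the antepenult.
Weights: 4 fu:f H, 5 tif H, 6 ku L.
The penult (syllable 5, tif) is heavy, so it takes stress.
Stress on syllable 5: fi.la.fi:.fu:f.ˈtif.ku.

5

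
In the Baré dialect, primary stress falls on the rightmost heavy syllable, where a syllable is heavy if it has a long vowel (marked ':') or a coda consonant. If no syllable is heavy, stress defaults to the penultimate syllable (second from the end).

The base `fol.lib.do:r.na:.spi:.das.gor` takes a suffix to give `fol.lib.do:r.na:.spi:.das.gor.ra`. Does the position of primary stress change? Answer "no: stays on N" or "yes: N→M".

no: stays on 7

Base `fol.lib.do:r.na:.spi:.das.gor` (7 syllables):
  Weights: 1 fol H, 2 lib H, 3 do:r H, 4 na: H, 5 spi: H, 6 das H, 7 gor H.
  Heavy syllables in the domain: 1, 2, 3, 4, 5, 6, 7. The rightmost is syllable 7 (gor).
  → primary stress on syllable 7.
Suffixed `fol.lib.do:r.na:.spi:.das.gor.ra` (8 syllables):
  Weights: 1 fol H, 2 lib H, 3 do:r H, 4 na: H, 5 spi: H, 6 das H, 7 gor H, 8 ra L.
  Heavy syllables in the domain: 1, 2, 3, 4, 5, 6, 7. The rightmost is syllable 7 (gor).
  → primary stress on syllable 7.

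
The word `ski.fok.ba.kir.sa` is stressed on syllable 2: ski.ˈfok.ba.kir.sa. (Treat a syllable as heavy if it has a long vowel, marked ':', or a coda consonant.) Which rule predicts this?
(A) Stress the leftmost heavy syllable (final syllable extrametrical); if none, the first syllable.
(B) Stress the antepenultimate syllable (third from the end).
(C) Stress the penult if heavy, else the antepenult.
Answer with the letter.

A

Rule A → syllable 2 ✓.
Rule B → syllable 3 (observed: 2).
Rule C → syllable 4 (observed: 2).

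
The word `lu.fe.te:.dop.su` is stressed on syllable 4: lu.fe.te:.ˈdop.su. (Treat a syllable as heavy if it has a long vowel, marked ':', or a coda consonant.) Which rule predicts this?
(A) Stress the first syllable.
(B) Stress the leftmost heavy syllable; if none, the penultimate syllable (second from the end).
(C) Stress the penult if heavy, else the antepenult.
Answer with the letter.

Rule A → syllable 1 (observed: 4).
Rule B → syllable 3 (observed: 4).
Rule C → syllable 4 ✓.

C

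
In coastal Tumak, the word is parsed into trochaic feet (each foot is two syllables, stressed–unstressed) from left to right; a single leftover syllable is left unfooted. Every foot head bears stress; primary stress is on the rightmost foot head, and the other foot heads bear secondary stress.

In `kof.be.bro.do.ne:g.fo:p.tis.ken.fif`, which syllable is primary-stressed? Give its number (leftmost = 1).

Parse left to right into trochaic (ˈσσ) feet: (ˈkof.be) (ˈbro.do) (ˈne:g.fo:p) (ˈtis.ken) fif. Syllable 9 is left unfooted.
Foot heads (stressed positions): 1, 3, 5, 7.
End Rule Rightmost: primary stress on the rightmost head = syllable 7.
Primary stress: syllable 7 → kof.be.bro.do.ne:g.fo:p.ˈtis.ken.fif.

7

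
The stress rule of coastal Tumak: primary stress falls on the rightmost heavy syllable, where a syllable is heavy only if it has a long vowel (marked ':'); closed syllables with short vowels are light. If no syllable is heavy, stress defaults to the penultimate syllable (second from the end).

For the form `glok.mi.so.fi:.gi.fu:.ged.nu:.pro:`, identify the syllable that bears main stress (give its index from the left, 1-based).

Weights: 1 glok L, 2 mi L, 3 so L, 4 fi: H, 5 gi L, 6 fu: H, 7 ged L, 8 nu: H, 9 pro: H.
Heavy syllables in the domain: 4, 6, 8, 9. The rightmost is syllable 9 (pro:).
Primary stress: syllable 9 → glok.mi.so.fi:.gi.fu:.ged.nu:.ˈpro:.

9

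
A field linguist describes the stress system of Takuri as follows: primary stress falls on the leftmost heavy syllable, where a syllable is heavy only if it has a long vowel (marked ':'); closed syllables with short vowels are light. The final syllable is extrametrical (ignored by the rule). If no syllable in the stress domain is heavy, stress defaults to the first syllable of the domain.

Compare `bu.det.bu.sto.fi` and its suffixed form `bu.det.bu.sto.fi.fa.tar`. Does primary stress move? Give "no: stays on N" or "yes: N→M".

Base `bu.det.bu.sto.fi` (5 syllables):
  The final syllable (5, fi) is extrametrical; the stress domain is syllables 1–4.
  Weights: 1 bu L, 2 det L, 3 bu L, 4 sto L.
  No heavy syllable in the domain; default to the first syllable of the domain = syllable 1.
  → primary stress on syllable 1.
Suffixed `bu.det.bu.sto.fi.fa.tar` (7 syllables):
  The final syllable (7, tar) is extrametrical; the stress domain is syllables 1–6.
  Weights: 1 bu L, 2 det L, 3 bu L, 4 sto L, 5 fi L, 6 fa L.
  No heavy syllable in the domain; default to the first syllable of the domain = syllable 1.
  → primary stress on syllable 1.

no: stays on 1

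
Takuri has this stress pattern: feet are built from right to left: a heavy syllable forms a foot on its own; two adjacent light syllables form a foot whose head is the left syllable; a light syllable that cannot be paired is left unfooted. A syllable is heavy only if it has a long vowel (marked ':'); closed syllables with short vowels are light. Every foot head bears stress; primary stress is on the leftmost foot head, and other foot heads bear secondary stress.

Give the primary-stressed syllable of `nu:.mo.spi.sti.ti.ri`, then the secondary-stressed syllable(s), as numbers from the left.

primary 1, secondary 3, 5

Weights: 1 nu: H, 2 mo L, 3 spi L, 4 sti L, 5 ti L, 6 ri L.
Parse right to left (heavy = foot alone; LL = one foot; stranded L unfooted): (ˈnu:) mo (ˈspi.sti) (ˈti.ri).
Foot heads: 1, 3, 5.
Primary stress on the leftmost head = syllable 1.
Secondary stress on 3, 5: ˈnu:.mo.ˌspi.sti.ˌti.ri.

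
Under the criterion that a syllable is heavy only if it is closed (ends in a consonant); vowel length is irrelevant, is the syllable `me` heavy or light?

`me`: short vowel, open (no coda). Open (no coda) → light.

light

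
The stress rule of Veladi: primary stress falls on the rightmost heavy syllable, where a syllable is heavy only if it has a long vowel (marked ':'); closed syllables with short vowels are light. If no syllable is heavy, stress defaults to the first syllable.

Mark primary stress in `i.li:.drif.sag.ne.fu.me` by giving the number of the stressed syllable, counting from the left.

Weights: 1 i L, 2 li: H, 3 drif L, 4 sag L, 5 ne L, 6 fu L, 7 me L.
Heavy syllables in the domain: 2. The rightmost is syllable 2 (li:).
Primary stress: syllable 2 → i.ˈli:.drif.sag.ne.fu.me.

2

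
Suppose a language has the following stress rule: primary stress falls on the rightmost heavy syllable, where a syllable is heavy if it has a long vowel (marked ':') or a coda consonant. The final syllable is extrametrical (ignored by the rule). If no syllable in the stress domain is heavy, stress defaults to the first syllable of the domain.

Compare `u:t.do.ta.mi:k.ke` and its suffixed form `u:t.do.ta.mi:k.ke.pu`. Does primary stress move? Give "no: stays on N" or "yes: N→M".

no: stays on 4

Base `u:t.do.ta.mi:k.ke` (5 syllables):
  The final syllable (5, ke) is extrametrical; the stress domain is syllables 1–4.
  Weights: 1 u:t H, 2 do L, 3 ta L, 4 mi:k H.
  Heavy syllables in the domain: 1, 4. The rightmost is syllable 4 (mi:k).
  → primary stress on syllable 4.
Suffixed `u:t.do.ta.mi:k.ke.pu` (6 syllables):
  The final syllable (6, pu) is extrametrical; the stress domain is syllables 1–5.
  Weights: 1 u:t H, 2 do L, 3 ta L, 4 mi:k H, 5 ke L.
  Heavy syllables in the domain: 1, 4. The rightmost is syllable 4 (mi:k).
  → primary stress on syllable 4.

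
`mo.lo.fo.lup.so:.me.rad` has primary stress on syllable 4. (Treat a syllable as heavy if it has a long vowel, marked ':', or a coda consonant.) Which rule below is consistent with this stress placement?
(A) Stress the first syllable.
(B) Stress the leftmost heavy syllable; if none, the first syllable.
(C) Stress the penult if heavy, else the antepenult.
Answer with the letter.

B

Rule A → syllable 1 (observed: 4).
Rule B → syllable 4 ✓.
Rule C → syllable 5 (observed: 4).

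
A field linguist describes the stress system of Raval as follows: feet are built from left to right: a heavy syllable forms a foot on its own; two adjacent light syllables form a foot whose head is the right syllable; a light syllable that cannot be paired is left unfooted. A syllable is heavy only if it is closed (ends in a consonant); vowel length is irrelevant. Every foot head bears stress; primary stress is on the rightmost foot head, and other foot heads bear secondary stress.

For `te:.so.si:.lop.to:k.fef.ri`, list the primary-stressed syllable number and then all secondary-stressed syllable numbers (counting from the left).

primary 6, secondary 2, 4, 5

Weights: 1 te: L, 2 so L, 3 si: L, 4 lop H, 5 to:k H, 6 fef H, 7 ri L.
Parse left to right (heavy = foot alone; LL = one foot; stranded L unfooted): (te:.ˈso) si: (ˈlop) (ˈto:k) (ˈfef) ri.
Foot heads: 2, 4, 5, 6.
Primary stress on the rightmost head = syllable 6.
Secondary stress on 2, 4, 5: te:.ˌso.si:.ˌlop.ˌto:k.ˈfef.ri.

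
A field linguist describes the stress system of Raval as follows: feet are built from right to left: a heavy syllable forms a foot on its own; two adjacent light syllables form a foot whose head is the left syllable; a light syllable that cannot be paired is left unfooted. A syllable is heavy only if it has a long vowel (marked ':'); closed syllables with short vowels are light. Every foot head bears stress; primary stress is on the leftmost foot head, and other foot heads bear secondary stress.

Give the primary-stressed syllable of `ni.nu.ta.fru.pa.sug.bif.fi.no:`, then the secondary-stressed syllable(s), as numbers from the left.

primary 1, secondary 3, 5, 7, 9

Weights: 1 ni L, 2 nu L, 3 ta L, 4 fru L, 5 pa L, 6 sug L, 7 bif L, 8 fi L, 9 no: H.
Parse right to left (heavy = foot alone; LL = one foot; stranded L unfooted): (ˈni.nu) (ˈta.fru) (ˈpa.sug) (ˈbif.fi) (ˈno:).
Foot heads: 1, 3, 5, 7, 9.
Primary stress on the leftmost head = syllable 1.
Secondary stress on 3, 5, 7, 9: ˈni.nu.ˌta.fru.ˌpa.sug.ˌbif.fi.ˌno:.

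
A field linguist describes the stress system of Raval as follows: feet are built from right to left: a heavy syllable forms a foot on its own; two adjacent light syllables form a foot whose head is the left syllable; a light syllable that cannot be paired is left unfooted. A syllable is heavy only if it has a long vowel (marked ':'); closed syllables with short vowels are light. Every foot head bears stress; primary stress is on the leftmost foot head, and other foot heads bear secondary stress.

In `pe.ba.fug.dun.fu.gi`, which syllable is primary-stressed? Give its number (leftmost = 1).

Weights: 1 pe L, 2 ba L, 3 fug L, 4 dun L, 5 fu L, 6 gi L.
Parse right to left (heavy = foot alone; LL = one foot; stranded L unfooted): (ˈpe.ba) (ˈfug.dun) (ˈfu.gi).
Foot heads: 1, 3, 5.
Primary stress on the leftmost head = syllable 1.
Primary stress: syllable 1 → ˈpe.ba.fug.dun.fu.gi.

1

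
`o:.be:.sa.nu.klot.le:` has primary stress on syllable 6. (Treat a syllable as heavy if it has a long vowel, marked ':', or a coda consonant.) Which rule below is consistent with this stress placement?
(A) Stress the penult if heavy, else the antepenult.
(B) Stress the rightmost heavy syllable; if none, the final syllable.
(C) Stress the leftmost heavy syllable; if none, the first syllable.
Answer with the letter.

Rule A → syllable 5 (observed: 6).
Rule B → syllable 6 ✓.
Rule C → syllable 1 (observed: 6).

B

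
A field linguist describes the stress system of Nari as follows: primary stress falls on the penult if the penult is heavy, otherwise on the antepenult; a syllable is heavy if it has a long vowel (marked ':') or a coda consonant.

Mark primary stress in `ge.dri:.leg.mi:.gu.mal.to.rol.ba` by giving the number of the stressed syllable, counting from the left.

8

Weights: 7 to L, 8 rol H, 9 ba L.
The penult (syllable 8, rol) is heavy, so it takes stress.
Primary stress: syllable 8 → ge.dri:.leg.mi:.gu.mal.to.ˈrol.ba.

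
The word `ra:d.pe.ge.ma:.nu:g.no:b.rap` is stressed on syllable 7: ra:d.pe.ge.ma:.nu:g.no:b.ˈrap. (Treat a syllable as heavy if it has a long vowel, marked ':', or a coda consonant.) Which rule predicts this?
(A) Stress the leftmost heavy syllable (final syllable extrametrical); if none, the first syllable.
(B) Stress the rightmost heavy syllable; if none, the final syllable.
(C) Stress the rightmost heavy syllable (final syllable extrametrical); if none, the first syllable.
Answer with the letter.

Rule A → syllable 1 (observed: 7).
Rule B → syllable 7 ✓.
Rule C → syllable 6 (observed: 7).

B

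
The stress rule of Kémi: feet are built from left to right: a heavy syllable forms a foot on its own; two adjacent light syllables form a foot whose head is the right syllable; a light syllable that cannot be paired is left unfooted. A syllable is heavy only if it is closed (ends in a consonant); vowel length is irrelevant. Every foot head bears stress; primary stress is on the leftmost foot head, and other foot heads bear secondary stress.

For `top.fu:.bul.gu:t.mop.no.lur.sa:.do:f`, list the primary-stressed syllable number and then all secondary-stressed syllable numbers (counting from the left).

Weights: 1 top H, 2 fu: L, 3 bul H, 4 gu:t H, 5 mop H, 6 no L, 7 lur H, 8 sa: L, 9 do:f H.
Parse left to right (heavy = foot alone; LL = one foot; stranded L unfooted): (ˈtop) fu: (ˈbul) (ˈgu:t) (ˈmop) no (ˈlur) sa: (ˈdo:f).
Foot heads: 1, 3, 4, 5, 7, 9.
Primary stress on the leftmost head = syllable 1.
Secondary stress on 3, 4, 5, 7, 9: ˈtop.fu:.ˌbul.ˌgu:t.ˌmop.no.ˌlur.sa:.ˌdo:f.

primary 1, secondary 3, 4, 5, 7, 9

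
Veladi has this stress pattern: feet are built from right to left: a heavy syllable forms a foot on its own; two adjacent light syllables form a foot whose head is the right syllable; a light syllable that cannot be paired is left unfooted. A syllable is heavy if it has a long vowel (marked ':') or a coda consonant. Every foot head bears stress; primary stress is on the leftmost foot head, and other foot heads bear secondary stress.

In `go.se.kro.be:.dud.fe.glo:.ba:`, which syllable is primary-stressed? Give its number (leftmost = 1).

3

Weights: 1 go L, 2 se L, 3 kro L, 4 be: H, 5 dud H, 6 fe L, 7 glo: H, 8 ba: H.
Parse right to left (heavy = foot alone; LL = one foot; stranded L unfooted): go (se.ˈkro) (ˈbe:) (ˈdud) fe (ˈglo:) (ˈba:).
Foot heads: 3, 4, 5, 7, 8.
Primary stress on the leftmost head = syllable 3.
Primary stress: syllable 3 → go.se.ˈkro.be:.dud.fe.glo:.ba:.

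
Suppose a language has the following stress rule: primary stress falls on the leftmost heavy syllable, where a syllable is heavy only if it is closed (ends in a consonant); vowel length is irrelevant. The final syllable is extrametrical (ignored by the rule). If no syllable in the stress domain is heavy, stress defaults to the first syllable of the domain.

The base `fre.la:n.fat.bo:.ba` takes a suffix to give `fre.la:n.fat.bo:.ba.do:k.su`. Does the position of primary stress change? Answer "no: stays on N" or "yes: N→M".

no: stays on 2

Base `fre.la:n.fat.bo:.ba` (5 syllables):
  The final syllable (5, ba) is extrametrical; the stress domain is syllables 1–4.
  Weights: 1 fre L, 2 la:n H, 3 fat H, 4 bo: L.
  Heavy syllables in the domain: 2, 3. The leftmost is syllable 2 (la:n).
  → primary stress on syllable 2.
Suffixed `fre.la:n.fat.bo:.ba.do:k.su` (7 syllables):
  The final syllable (7, su) is extrametrical; the stress domain is syllables 1–6.
  Weights: 1 fre L, 2 la:n H, 3 fat H, 4 bo: L, 5 ba L, 6 do:k H.
  Heavy syllables in the domain: 2, 3, 6. The leftmost is syllable 2 (la:n).
  → primary stress on syllable 2.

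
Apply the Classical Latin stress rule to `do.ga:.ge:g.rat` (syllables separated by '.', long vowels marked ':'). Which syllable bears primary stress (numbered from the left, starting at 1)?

Classical Latin: stress the penult if heavy (long vowel or closed), else the antepenult.
Weights: 2 ga: H, 3 ge:g H, 4 rat H.
The penult (syllable 3, ge:g) is heavy, so it takes stress.
Stress on syllable 3: do.ga:.ˈge:g.rat.

3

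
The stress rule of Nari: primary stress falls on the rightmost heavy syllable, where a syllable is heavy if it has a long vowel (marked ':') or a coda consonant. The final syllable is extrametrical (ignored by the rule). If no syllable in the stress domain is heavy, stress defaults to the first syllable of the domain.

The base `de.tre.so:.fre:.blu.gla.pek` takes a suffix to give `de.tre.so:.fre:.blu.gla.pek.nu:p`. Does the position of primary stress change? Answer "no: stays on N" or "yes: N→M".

yes: 4→7

Base `de.tre.so:.fre:.blu.gla.pek` (7 syllables):
  The final syllable (7, pek) is extrametrical; the stress domain is syllables 1–6.
  Weights: 1 de L, 2 tre L, 3 so: H, 4 fre: H, 5 blu L, 6 gla L.
  Heavy syllables in the domain: 3, 4. The rightmost is syllable 4 (fre:).
  → primary stress on syllable 4.
Suffixed `de.tre.so:.fre:.blu.gla.pek.nu:p` (8 syllables):
  The final syllable (8, nu:p) is extrametrical; the stress domain is syllables 1–7.
  Weights: 1 de L, 2 tre L, 3 so: H, 4 fre: H, 5 blu L, 6 gla L, 7 pek H.
  Heavy syllables in the domain: 3, 4, 7. The rightmost is syllable 7 (pek).
  → primary stress on syllable 7.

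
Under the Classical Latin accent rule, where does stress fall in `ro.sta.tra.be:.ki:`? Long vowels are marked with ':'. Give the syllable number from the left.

4

Classical Latin: stress the penult if heavy (long vowel or closed), else the antepenult.
Weights: 3 tra L, 4 be: H, 5 ki: H.
The penult (syllable 4, be:) is heavy, so it takes stress.
Stress on syllable 4: ro.sta.tra.ˈbe:.ki:.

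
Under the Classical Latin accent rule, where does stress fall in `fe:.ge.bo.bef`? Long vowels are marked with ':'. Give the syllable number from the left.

Classical Latin: stress the penult if heavy (long vowel or closed), else the antepenult.
Weights: 2 ge L, 3 bo L, 4 bef H.
The penult (syllable 3, bo) is light, so stress falls on the antepenult (syllable 2, ge).
Stress on syllable 2: fe:.ˈge.bo.bef.

2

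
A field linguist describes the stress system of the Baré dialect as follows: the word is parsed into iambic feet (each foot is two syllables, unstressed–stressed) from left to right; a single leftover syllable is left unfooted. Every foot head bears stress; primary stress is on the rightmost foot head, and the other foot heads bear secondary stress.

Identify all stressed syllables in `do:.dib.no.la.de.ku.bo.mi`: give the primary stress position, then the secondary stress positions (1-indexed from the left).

primary 8, secondary 2, 4, 6

Parse left to right into iambic (σˈσ) feet: (do:.ˈdib) (no.ˈla) (de.ˈku) (bo.ˈmi).
Foot heads (stressed positions): 2, 4, 6, 8.
End Rule Rightmost: primary stress on the rightmost head = syllable 8.
Secondary stress on 2, 4, 6: do:.ˌdib.no.ˌla.de.ˌku.bo.ˈmi.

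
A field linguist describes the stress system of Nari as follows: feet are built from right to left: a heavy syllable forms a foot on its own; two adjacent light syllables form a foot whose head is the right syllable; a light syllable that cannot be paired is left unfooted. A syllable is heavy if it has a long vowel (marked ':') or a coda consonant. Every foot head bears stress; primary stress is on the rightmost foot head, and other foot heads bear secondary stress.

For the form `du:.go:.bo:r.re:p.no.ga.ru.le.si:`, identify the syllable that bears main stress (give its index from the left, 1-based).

Weights: 1 du: H, 2 go: H, 3 bo:r H, 4 re:p H, 5 no L, 6 ga L, 7 ru L, 8 le L, 9 si: H.
Parse right to left (heavy = foot alone; LL = one foot; stranded L unfooted): (ˈdu:) (ˈgo:) (ˈbo:r) (ˈre:p) (no.ˈga) (ru.ˈle) (ˈsi:).
Foot heads: 1, 2, 3, 4, 6, 8, 9.
Primary stress on the rightmost head = syllable 9.
Primary stress: syllable 9 → du:.go:.bo:r.re:p.no.ga.ru.le.ˈsi:.

9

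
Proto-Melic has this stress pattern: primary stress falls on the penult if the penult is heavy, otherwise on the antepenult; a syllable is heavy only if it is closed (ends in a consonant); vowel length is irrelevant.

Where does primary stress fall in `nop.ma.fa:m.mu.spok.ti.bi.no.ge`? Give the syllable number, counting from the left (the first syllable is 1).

Weights: 7 bi L, 8 no L, 9 ge L.
The penult (syllable 8, no) is light, so stress falls on the antepenult (syllable 7, bi).
Primary stress: syllable 7 → nop.ma.fa:m.mu.spok.ti.ˈbi.no.ge.

7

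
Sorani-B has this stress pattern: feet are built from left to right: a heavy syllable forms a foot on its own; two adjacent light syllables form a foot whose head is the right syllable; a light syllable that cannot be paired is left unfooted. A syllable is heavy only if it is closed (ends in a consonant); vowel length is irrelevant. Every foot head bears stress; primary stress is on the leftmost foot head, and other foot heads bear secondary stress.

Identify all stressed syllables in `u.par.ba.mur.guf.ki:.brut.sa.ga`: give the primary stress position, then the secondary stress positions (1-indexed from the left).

Weights: 1 u L, 2 par H, 3 ba L, 4 mur H, 5 guf H, 6 ki: L, 7 brut H, 8 sa L, 9 ga L.
Parse left to right (heavy = foot alone; LL = one foot; stranded L unfooted): u (ˈpar) ba (ˈmur) (ˈguf) ki: (ˈbrut) (sa.ˈga).
Foot heads: 2, 4, 5, 7, 9.
Primary stress on the leftmost head = syllable 2.
Secondary stress on 4, 5, 7, 9: u.ˈpar.ba.ˌmur.ˌguf.ki:.ˌbrut.sa.ˌga.

primary 2, secondary 4, 5, 7, 9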